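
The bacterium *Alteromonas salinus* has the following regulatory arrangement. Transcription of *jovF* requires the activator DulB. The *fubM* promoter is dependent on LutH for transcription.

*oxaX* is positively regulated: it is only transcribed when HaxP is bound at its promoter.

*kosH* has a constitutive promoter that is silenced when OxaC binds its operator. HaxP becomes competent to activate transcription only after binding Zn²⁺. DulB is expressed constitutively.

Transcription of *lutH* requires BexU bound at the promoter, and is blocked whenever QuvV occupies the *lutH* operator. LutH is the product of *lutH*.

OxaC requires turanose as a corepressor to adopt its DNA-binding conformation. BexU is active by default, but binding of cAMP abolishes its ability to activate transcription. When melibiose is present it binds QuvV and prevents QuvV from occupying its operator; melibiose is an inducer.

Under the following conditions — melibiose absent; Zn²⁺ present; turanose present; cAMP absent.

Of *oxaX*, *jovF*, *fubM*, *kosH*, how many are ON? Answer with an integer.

Zn²⁺ is present, so HaxP is active.
No repressor is bound and HaxP is active, so *oxaX* is transcribed.
→ *oxaX* is ON.
DulB is produced constitutively and is active.
No repressor is bound and DulB is active, so *jovF* is transcribed.
→ *jovF* is ON.
cAMP is absent, so BexU is active.
Melibiose is absent, so QuvV is active.
With repressor QuvV bound, *lutH* is not transcribed.
So LutH is not produced.
Required activator LutH is absent, so *fubM* is not transcribed.
→ *fubM* is OFF.
Turanose is present, so OxaC is active.
With repressor OxaC bound, *kosH* is not transcribed.
→ *kosH* is OFF.
2 of the 4 genes are transcribed.

2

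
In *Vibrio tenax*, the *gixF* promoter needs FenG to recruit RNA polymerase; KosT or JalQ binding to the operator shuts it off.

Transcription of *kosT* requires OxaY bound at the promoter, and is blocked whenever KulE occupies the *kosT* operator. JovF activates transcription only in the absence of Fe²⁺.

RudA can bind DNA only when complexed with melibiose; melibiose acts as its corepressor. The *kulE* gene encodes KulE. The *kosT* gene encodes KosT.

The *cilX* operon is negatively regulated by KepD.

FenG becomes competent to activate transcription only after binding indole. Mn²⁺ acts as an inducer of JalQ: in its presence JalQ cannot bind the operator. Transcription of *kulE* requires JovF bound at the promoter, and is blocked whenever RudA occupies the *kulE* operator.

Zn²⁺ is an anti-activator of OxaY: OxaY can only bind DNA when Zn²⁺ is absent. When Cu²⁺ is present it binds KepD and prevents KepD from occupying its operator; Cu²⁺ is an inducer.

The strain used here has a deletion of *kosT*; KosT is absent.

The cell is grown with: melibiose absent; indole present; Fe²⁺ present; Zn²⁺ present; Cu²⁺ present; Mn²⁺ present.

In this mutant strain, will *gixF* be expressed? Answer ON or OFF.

KosT is non-functional in this strain, so it has no effect.
Mn²⁺ is present, so JalQ is inactive.
Indole is present, so FenG is active.
No repressor is bound and FenG is active, so *gixF* is transcribed.

ON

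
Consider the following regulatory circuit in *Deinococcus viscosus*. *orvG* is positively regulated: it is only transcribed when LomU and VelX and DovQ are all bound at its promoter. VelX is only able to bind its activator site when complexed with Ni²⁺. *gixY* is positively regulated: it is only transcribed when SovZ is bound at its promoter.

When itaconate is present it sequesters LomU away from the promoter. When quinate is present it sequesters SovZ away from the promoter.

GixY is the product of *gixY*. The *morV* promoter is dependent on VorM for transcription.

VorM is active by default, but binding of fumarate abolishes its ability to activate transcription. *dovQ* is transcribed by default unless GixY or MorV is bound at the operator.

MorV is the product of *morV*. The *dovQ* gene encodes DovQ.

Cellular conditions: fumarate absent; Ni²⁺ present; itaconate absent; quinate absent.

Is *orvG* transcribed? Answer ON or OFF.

OFF

Itaconate is absent, so LomU is active.
Ni²⁺ is present, so VelX is active.
Quinate is absent, so SovZ is active.
No repressor is bound and SovZ is active, so *gixY* is transcribed.
So GixY is produced and active.
Fumarate is absent, so VorM is active.
No repressor is bound and VorM is active, so *morV* is transcribed.
So MorV is produced and active.
With repressor GixY bound, *dovQ* is not transcribed.
So DovQ is not produced.
Required activator DovQ is absent, so *orvG* is not transcribed.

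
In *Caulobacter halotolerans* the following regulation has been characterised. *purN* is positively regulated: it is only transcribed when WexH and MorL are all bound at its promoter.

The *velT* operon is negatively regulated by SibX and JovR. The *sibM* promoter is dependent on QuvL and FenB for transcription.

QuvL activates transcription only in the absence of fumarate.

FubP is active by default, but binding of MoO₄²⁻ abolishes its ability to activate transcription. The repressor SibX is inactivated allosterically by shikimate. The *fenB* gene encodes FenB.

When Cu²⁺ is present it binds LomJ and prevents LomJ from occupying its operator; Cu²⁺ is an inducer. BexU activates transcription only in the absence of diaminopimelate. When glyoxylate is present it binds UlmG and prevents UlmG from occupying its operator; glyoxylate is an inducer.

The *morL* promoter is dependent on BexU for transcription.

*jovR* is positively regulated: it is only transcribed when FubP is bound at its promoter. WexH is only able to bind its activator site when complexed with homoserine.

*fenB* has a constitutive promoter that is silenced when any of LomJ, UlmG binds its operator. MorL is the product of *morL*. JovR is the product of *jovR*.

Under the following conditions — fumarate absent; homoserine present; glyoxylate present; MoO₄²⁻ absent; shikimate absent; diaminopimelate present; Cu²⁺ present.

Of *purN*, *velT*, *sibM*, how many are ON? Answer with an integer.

1

Homoserine is present, so WexH is active.
Diaminopimelate is present, so BexU is inactive.
Required activator BexU is absent, so *morL* is not transcribed.
So MorL is not produced.
Required activator MorL is absent, so *purN* is not transcribed.
→ *purN* is OFF.
Shikimate is absent, so SibX is active.
MoO₄²⁻ is absent, so FubP is active.
No repressor is bound and FubP is active, so *jovR* is transcribed.
So JovR is produced and active.
With repressor SibX bound, *velT* is not transcribed.
→ *velT* is OFF.
Fumarate is absent, so QuvL is active.
Cu²⁺ is present, so LomJ is inactive.
Glyoxylate is present, so UlmG is inactive.
With no repressor bound, *fenB* is transcribed.
So FenB is produced and active.
No repressor is bound and QuvL and FenB are active, so *sibM* is transcribed.
→ *sibM* is ON.
1 of the 3 genes is transcribed.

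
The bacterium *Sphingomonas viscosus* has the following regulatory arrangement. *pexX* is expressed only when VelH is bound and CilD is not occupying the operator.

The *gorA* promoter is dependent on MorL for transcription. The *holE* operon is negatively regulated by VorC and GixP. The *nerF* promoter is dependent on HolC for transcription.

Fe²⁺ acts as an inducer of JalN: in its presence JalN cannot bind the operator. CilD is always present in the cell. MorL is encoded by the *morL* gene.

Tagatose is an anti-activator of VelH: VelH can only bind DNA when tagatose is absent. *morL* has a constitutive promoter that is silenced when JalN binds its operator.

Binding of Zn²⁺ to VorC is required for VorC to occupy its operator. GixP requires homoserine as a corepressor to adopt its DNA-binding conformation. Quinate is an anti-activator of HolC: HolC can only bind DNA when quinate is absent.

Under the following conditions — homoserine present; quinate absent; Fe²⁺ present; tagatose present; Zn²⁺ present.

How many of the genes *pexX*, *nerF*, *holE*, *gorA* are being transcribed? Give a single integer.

Tagatose is present, so VelH is inactive.
CilD is produced constitutively and is active.
With repressor CilD bound, *pexX* is not transcribed.
→ *pexX* is OFF.
Quinate is absent, so HolC is active.
No repressor is bound and HolC is active, so *nerF* is transcribed.
→ *nerF* is ON.
Zn²⁺ is present, so VorC is active.
Homoserine is present, so GixP is active.
With repressor VorC bound, *holE* is not transcribed.
→ *holE* is OFF.
Fe²⁺ is present, so JalN is inactive.
With no repressor bound, *morL* is transcribed.
So MorL is produced and active.
No repressor is bound and MorL is active, so *gorA* is transcribed.
→ *gorA* is ON.
2 of the 4 genes are transcribed.

2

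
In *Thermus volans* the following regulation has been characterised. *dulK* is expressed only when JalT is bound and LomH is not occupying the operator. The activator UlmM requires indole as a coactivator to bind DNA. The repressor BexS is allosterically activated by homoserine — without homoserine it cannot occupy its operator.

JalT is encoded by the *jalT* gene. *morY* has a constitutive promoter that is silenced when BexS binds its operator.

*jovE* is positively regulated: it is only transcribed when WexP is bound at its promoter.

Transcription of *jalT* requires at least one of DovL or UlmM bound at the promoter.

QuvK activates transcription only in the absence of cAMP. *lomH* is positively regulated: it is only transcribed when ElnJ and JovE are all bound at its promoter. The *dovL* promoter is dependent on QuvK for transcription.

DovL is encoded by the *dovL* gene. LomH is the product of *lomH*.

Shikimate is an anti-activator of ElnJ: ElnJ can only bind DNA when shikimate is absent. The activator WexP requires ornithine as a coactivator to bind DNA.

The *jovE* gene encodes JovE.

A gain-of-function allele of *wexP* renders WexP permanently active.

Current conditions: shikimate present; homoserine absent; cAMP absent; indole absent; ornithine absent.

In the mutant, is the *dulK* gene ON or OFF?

Shikimate is present, so ElnJ is inactive.
WexP is constitutively active in this strain.
No repressor is bound and WexP is active, so *jovE* is transcribed.
So JovE is produced and active.
Required activator ElnJ is absent, so *lomH* is not transcribed.
So LomH is not produced.
cAMP is absent, so QuvK is active.
No repressor is bound and QuvK is active, so *dovL* is transcribed.
So DovL is produced and active.
Indole is absent, so UlmM is inactive.
Activator DovL is present, so *jalT* is transcribed.
So JalT is produced and active.
No repressor is bound and JalT is active, so *dulK* is transcribed.

ON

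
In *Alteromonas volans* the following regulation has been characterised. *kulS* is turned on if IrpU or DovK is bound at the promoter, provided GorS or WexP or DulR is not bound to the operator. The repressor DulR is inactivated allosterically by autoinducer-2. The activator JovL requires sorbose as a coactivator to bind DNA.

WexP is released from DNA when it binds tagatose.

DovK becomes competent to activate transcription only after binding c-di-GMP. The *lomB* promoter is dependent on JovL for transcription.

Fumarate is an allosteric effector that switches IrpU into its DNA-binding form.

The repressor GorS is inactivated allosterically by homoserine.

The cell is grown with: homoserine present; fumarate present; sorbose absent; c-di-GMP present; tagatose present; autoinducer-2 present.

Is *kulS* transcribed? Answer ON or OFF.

Fumarate is present, so IrpU is active.
Homoserine is present, so GorS is inactive.
c-di-GMP is present, so DovK is active.
Tagatose is present, so WexP is inactive.
Autoinducer-2 is present, so DulR is inactive.
Activator IrpU is present, so *kulS* is transcribed.

ON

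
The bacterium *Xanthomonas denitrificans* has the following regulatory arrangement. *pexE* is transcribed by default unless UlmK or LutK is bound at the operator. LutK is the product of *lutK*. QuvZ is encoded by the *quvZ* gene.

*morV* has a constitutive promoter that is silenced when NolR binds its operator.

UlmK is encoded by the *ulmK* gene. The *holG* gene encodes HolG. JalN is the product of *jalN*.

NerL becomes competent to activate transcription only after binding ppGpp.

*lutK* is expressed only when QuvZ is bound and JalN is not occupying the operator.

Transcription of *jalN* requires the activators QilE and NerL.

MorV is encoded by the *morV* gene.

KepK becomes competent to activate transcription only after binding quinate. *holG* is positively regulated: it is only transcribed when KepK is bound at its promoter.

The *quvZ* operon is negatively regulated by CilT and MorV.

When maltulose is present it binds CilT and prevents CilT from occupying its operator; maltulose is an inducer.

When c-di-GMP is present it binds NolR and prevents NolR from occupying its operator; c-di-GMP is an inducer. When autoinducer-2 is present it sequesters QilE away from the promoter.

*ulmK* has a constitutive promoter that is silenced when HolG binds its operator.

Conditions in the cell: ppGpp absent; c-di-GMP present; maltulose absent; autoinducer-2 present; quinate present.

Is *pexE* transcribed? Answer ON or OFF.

ON

Quinate is present, so KepK is active.
No repressor is bound and KepK is active, so *holG* is transcribed.
So HolG is produced and active.
With repressor HolG bound, *ulmK* is not transcribed.
So UlmK is not produced.
Autoinducer-2 is present, so QilE is inactive.
ppGpp is absent, so NerL is inactive.
Required activator QilE is absent, so *jalN* is not transcribed.
So JalN is not produced.
Maltulose is absent, so CilT is active.
c-di-GMP is present, so NolR is inactive.
With no repressor bound, *morV* is transcribed.
So MorV is produced and active.
With repressor CilT bound, *quvZ* is not transcribed.
So QuvZ is not produced.
Required activator QuvZ is absent, so *lutK* is not transcribed.
So LutK is not produced.
With no repressor bound, *pexE* is transcribed.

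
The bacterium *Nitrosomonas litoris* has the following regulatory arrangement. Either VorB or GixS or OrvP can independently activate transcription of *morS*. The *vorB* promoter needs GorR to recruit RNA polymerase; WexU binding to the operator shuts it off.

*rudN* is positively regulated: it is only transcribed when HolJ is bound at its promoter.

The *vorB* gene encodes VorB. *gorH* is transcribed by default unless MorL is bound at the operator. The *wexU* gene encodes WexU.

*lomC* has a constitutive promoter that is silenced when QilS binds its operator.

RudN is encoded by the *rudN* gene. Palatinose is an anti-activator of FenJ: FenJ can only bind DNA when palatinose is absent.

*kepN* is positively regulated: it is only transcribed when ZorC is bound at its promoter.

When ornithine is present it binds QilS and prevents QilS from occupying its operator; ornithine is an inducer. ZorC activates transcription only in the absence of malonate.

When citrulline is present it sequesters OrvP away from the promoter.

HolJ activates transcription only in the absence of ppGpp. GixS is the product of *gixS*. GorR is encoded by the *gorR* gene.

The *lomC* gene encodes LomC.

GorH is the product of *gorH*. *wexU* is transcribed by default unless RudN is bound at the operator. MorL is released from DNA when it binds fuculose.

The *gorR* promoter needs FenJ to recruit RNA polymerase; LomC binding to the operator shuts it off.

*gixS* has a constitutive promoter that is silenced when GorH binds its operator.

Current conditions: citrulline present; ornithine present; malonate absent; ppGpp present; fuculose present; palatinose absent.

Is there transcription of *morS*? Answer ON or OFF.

OFF

ppGpp is present, so HolJ is inactive.
Required activator HolJ is absent, so *rudN* is not transcribed.
So RudN is not produced.
With no repressor bound, *wexU* is transcribed.
So WexU is produced and active.
Palatinose is absent, so FenJ is active.
Ornithine is present, so QilS is inactive.
With no repressor bound, *lomC* is transcribed.
So LomC is produced and active.
With repressor LomC bound, *gorR* is not transcribed.
So GorR is not produced.
With repressor WexU bound, *vorB* is not transcribed.
So VorB is not produced.
Fuculose is present, so MorL is inactive.
With no repressor bound, *gorH* is transcribed.
So GorH is produced and active.
With repressor GorH bound, *gixS* is not transcribed.
So GixS is not produced.
Citrulline is present, so OrvP is inactive.
No activator is available at the *morS* promoter, so *morS* is not transcribed.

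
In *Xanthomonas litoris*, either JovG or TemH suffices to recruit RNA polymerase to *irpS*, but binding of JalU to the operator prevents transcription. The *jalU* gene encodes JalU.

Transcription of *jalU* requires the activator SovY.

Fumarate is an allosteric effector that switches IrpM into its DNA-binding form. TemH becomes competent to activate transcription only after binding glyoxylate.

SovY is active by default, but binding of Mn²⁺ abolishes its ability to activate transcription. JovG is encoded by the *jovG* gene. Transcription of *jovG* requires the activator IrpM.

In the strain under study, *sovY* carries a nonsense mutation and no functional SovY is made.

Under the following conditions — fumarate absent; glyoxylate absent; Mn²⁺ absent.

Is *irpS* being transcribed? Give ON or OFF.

OFF

SovY is non-functional in this strain, so it has no effect.
Required activator SovY is absent, so *jalU* is not transcribed.
So JalU is not produced.
Fumarate is absent, so IrpM is inactive.
Required activator IrpM is absent, so *jovG* is not transcribed.
So JovG is not produced.
Glyoxylate is absent, so TemH is inactive.
No activator is available at the *irpS* promoter, so *irpS* is not transcribed.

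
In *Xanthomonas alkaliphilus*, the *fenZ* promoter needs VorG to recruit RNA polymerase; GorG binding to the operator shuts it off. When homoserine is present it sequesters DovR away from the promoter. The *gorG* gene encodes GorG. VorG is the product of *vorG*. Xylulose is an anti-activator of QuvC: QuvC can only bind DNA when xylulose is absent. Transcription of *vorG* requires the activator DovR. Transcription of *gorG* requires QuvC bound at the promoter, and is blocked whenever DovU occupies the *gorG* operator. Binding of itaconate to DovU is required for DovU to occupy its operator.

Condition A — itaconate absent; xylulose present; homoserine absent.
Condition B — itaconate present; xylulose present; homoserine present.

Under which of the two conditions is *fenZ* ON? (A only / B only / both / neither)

A only

Condition A:
Itaconate is absent, so DovU is inactive.
Xylulose is present, so QuvC is inactive.
Required activator QuvC is absent, so *gorG* is not transcribed.
So GorG is not produced.
Homoserine is absent, so DovR is active.
No repressor is bound and DovR is active, so *vorG* is transcribed.
So VorG is produced and active.
No repressor is bound and VorG is active, so *fenZ* is transcribed.
→ *fenZ* is ON in A.
Condition B:
Itaconate is present, so DovU is active.
Xylulose is present, so QuvC is inactive.
With repressor DovU bound, *gorG* is not transcribed.
So GorG is not produced.
Homoserine is present, so DovR is inactive.
Required activator DovR is absent, so *vorG* is not transcribed.
So VorG is not produced.
Required activator VorG is absent, so *fenZ* is not transcribed.
→ *fenZ* is OFF in B.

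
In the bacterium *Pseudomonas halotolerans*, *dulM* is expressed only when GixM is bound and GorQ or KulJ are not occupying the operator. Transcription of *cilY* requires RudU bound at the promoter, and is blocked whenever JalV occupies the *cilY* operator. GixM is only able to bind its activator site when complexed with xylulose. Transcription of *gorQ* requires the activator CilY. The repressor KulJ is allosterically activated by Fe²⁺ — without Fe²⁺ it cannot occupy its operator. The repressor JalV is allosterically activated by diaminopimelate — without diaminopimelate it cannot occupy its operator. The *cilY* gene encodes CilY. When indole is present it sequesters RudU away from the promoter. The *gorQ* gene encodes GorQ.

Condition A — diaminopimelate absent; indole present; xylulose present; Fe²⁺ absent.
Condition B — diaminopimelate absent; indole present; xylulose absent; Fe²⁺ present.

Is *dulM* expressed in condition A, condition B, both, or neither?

Condition A:
Diaminopimelate is absent, so JalV is inactive.
Indole is present, so RudU is inactive.
Required activator RudU is absent, so *cilY* is not transcribed.
So CilY is not produced.
Required activator CilY is absent, so *gorQ* is not transcribed.
So GorQ is not produced.
Xylulose is present, so GixM is active.
Fe²⁺ is absent, so KulJ is inactive.
No repressor is bound and GixM is active, so *dulM* is transcribed.
→ *dulM* is ON in A.
Condition B:
Diaminopimelate is absent, so JalV is inactive.
Indole is present, so RudU is inactive.
Required activator RudU is absent, so *cilY* is not transcribed.
So CilY is not produced.
Required activator CilY is absent, so *gorQ* is not transcribed.
So GorQ is not produced.
Xylulose is absent, so GixM is inactive.
Fe²⁺ is present, so KulJ is active.
With repressor KulJ bound, *dulM* is not transcribed.
→ *dulM* is OFF in B.

A only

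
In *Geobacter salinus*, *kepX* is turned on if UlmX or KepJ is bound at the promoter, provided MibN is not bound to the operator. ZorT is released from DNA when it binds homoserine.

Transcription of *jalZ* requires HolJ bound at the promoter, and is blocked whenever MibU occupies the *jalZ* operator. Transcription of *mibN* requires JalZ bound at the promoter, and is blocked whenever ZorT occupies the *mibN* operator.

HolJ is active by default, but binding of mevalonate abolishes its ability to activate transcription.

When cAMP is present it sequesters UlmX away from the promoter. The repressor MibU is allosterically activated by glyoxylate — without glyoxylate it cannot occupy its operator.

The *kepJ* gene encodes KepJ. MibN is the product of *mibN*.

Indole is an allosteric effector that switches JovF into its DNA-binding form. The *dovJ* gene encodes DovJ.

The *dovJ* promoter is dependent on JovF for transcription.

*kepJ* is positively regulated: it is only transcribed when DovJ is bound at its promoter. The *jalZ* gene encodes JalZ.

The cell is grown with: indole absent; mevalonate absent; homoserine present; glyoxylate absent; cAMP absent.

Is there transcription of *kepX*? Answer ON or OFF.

OFF

cAMP is absent, so UlmX is active.
Homoserine is present, so ZorT is inactive.
Mevalonate is absent, so HolJ is active.
Glyoxylate is absent, so MibU is inactive.
No repressor is bound and HolJ is active, so *jalZ* is transcribed.
So JalZ is produced and active.
No repressor is bound and JalZ is active, so *mibN* is transcribed.
So MibN is produced and active.
Indole is absent, so JovF is inactive.
Required activator JovF is absent, so *dovJ* is not transcribed.
So DovJ is not produced.
Required activator DovJ is absent, so *kepJ* is not transcribed.
So KepJ is not produced.
With repressor MibN bound, *kepX* is not transcribed.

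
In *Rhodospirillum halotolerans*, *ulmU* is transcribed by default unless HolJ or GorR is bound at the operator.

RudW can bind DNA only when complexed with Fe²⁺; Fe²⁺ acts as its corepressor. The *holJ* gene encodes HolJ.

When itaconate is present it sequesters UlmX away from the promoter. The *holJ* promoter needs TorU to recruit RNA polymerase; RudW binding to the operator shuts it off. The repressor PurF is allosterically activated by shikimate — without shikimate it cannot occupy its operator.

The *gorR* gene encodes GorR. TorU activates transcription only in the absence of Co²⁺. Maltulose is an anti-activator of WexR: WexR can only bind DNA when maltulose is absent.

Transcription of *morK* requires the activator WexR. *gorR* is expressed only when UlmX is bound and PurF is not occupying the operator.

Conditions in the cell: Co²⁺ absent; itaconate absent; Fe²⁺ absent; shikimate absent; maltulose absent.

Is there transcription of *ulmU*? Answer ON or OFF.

Fe²⁺ is absent, so RudW is inactive.
Co²⁺ is absent, so TorU is active.
No repressor is bound and TorU is active, so *holJ* is transcribed.
So HolJ is produced and active.
Shikimate is absent, so PurF is inactive.
Itaconate is absent, so UlmX is active.
No repressor is bound and UlmX is active, so *gorR* is transcribed.
So GorR is produced and active.
With repressor HolJ bound, *ulmU* is not transcribed.

OFF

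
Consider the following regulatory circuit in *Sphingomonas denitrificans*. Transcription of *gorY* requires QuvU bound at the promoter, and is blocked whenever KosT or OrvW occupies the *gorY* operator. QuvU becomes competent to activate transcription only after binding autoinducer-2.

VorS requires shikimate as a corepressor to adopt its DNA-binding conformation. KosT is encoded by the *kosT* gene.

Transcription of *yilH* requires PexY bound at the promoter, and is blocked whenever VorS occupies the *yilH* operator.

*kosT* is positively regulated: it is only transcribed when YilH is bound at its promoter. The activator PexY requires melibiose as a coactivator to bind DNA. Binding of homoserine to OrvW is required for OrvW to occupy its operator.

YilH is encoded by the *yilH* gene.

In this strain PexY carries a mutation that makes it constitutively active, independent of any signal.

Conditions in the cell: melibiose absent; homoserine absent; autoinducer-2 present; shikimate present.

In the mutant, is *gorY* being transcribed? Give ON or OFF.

ON

Autoinducer-2 is present, so QuvU is active.
Shikimate is present, so VorS is active.
PexY is constitutively active in this strain.
With repressor VorS bound, *yilH* is not transcribed.
So YilH is not produced.
Required activator YilH is absent, so *kosT* is not transcribed.
So KosT is not produced.
Homoserine is absent, so OrvW is inactive.
No repressor is bound and QuvU is active, so *gorY* is transcribed.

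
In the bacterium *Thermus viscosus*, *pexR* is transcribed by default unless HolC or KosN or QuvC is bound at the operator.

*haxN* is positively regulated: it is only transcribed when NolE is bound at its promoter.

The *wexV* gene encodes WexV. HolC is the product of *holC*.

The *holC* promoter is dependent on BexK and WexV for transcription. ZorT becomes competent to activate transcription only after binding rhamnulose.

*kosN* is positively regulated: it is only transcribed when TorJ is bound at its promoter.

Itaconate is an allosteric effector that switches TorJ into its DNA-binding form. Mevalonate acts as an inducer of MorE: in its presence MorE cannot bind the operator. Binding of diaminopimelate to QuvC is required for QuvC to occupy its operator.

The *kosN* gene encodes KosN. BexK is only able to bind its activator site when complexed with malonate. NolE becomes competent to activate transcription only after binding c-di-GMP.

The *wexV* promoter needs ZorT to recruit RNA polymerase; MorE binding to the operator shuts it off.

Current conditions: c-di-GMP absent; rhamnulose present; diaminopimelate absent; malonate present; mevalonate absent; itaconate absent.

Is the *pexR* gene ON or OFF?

Malonate is present, so BexK is active.
Mevalonate is absent, so MorE is active.
Rhamnulose is present, so ZorT is active.
With repressor MorE bound, *wexV* is not transcribed.
So WexV is not produced.
Required activator WexV is absent, so *holC* is not transcribed.
So HolC is not produced.
Itaconate is absent, so TorJ is inactive.
Required activator TorJ is absent, so *kosN* is not transcribed.
So KosN is not produced.
Diaminopimelate is absent, so QuvC is inactive.
With no repressor bound, *pexR* is transcribed.

ON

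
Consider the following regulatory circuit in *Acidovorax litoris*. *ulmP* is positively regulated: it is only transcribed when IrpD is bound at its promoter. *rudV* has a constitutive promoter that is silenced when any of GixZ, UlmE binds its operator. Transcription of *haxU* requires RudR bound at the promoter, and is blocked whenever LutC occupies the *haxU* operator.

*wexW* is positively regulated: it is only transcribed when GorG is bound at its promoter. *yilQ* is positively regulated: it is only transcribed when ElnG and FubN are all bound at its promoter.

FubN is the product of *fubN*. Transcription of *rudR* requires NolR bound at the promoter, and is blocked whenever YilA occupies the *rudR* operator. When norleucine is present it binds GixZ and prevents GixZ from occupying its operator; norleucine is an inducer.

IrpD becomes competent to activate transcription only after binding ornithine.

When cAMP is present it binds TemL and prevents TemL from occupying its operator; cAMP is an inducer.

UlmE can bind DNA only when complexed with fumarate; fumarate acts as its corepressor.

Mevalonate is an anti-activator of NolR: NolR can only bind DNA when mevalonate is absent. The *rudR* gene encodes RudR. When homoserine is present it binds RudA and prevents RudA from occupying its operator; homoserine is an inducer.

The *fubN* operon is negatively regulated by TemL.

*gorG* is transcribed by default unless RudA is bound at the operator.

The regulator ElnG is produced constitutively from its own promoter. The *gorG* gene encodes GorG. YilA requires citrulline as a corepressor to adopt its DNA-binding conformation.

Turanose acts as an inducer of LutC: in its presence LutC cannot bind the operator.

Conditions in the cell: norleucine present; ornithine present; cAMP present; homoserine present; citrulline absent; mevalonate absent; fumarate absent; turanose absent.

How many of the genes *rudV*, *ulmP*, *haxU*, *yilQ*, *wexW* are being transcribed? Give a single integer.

4

Norleucine is present, so GixZ is inactive.
Fumarate is absent, so UlmE is inactive.
With no repressor bound, *rudV* is transcribed.
→ *rudV* is ON.
Ornithine is present, so IrpD is active.
No repressor is bound and IrpD is active, so *ulmP* is transcribed.
→ *ulmP* is ON.
Mevalonate is absent, so NolR is active.
Citrulline is absent, so YilA is inactive.
No repressor is bound and NolR is active, so *rudR* is transcribed.
So RudR is produced and active.
Turanose is absent, so LutC is active.
With repressor LutC bound, *haxU* is not transcribed.
→ *haxU* is OFF.
ElnG is produced constitutively and is active.
cAMP is present, so TemL is inactive.
With no repressor bound, *fubN* is transcribed.
So FubN is produced and active.
No repressor is bound and ElnG and FubN are active, so *yilQ* is transcribed.
→ *yilQ* is ON.
Homoserine is present, so RudA is inactive.
With no repressor bound, *gorG* is transcribed.
So GorG is produced and active.
No repressor is bound and GorG is active, so *wexW* is transcribed.
→ *wexW* is ON.
4 of the 5 genes are transcribed.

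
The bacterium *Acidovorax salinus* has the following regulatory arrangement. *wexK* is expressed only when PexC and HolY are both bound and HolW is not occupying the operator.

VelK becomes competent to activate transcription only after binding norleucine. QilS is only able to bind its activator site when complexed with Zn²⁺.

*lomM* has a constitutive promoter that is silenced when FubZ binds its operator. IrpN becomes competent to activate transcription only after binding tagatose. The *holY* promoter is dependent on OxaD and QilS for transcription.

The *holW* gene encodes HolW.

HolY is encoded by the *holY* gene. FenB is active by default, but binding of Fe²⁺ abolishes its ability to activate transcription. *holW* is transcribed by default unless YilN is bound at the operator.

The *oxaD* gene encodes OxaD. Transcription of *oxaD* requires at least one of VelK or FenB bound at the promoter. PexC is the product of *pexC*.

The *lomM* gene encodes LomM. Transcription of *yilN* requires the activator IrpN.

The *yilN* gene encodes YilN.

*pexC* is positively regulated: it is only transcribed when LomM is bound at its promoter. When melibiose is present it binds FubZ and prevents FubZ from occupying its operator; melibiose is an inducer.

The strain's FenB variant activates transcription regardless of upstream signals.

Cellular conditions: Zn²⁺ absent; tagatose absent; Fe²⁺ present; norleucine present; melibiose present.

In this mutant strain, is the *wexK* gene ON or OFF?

Melibiose is present, so FubZ is inactive.
With no repressor bound, *lomM* is transcribed.
So LomM is produced and active.
No repressor is bound and LomM is active, so *pexC* is transcribed.
So PexC is produced and active.
Tagatose is absent, so IrpN is inactive.
Required activator IrpN is absent, so *yilN* is not transcribed.
So YilN is not produced.
With no repressor bound, *holW* is transcribed.
So HolW is produced and active.
Norleucine is present, so VelK is active.
FenB is constitutively active in this strain.
Activator VelK is present, so *oxaD* is transcribed.
So OxaD is produced and active.
Zn²⁺ is absent, so QilS is inactive.
Required activator QilS is absent, so *holY* is not transcribed.
So HolY is not produced.
With repressor HolW bound, *wexK* is not transcribed.

OFF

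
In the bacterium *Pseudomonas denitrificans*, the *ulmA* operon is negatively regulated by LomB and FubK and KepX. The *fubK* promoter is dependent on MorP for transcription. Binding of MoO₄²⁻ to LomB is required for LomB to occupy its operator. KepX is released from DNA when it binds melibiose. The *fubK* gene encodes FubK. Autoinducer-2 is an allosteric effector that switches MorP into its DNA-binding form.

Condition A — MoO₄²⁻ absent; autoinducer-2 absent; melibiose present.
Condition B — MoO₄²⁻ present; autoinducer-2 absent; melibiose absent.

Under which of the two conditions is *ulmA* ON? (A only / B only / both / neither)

A only

Condition A:
MoO₄²⁻ is absent, so LomB is inactive.
Autoinducer-2 is absent, so MorP is inactive.
Required activator MorP is absent, so *fubK* is not transcribed.
So FubK is not produced.
Melibiose is present, so KepX is inactive.
With no repressor bound, *ulmA* is transcribed.
→ *ulmA* is ON in A.
Condition B:
MoO₄²⁻ is present, so LomB is active.
Autoinducer-2 is absent, so MorP is inactive.
Required activator MorP is absent, so *fubK* is not transcribed.
So FubK is not produced.
Melibiose is absent, so KepX is active.
With repressor LomB bound, *ulmA* is not transcribed.
→ *ulmA* is OFF in B.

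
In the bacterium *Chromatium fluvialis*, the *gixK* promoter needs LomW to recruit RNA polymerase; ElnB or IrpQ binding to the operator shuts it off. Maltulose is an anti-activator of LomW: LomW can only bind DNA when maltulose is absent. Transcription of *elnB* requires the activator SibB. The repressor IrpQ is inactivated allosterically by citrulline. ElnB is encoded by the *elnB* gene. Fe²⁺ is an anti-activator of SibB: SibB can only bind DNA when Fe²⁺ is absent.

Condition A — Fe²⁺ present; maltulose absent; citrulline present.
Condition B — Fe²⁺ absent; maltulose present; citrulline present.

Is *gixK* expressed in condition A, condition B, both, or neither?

Condition A:
Fe²⁺ is present, so SibB is inactive.
Required activator SibB is absent, so *elnB* is not transcribed.
So ElnB is not produced.
Maltulose is absent, so LomW is active.
Citrulline is present, so IrpQ is inactive.
No repressor is bound and LomW is active, so *gixK* is transcribed.
→ *gixK* is ON in A.
Condition B:
Fe²⁺ is absent, so SibB is active.
No repressor is bound and SibB is active, so *elnB* is transcribed.
So ElnB is produced and active.
Maltulose is present, so LomW is inactive.
Citrulline is present, so IrpQ is inactive.
With repressor ElnB bound, *gixK* is not transcribed.
→ *gixK* is OFF in B.

A only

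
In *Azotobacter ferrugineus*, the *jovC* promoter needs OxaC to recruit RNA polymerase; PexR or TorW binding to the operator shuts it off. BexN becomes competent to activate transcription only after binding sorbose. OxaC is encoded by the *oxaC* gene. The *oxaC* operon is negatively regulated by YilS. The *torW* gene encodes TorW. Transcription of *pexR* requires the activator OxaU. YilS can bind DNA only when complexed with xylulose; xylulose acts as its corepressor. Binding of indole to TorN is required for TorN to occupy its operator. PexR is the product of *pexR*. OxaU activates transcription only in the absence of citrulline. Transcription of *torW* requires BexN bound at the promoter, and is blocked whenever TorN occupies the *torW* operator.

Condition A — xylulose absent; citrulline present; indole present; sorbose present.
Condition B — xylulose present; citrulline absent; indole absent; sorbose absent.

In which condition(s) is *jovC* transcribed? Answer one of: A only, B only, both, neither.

A only

Condition A:
Xylulose is absent, so YilS is inactive.
With no repressor bound, *oxaC* is transcribed.
So OxaC is produced and active.
Citrulline is present, so OxaU is inactive.
Required activator OxaU is absent, so *pexR* is not transcribed.
So PexR is not produced.
Indole is present, so TorN is active.
Sorbose is present, so BexN is active.
With repressor TorN bound, *torW* is not transcribed.
So TorW is not produced.
No repressor is bound and OxaC is active, so *jovC* is transcribed.
→ *jovC* is ON in A.
Condition B:
Xylulose is present, so YilS is active.
With repressor YilS bound, *oxaC* is not transcribed.
So OxaC is not produced.
Citrulline is absent, so OxaU is active.
No repressor is bound and OxaU is active, so *pexR* is transcribed.
So PexR is produced and active.
Indole is absent, so TorN is inactive.
Sorbose is absent, so BexN is inactive.
Required activator BexN is absent, so *torW* is not transcribed.
So TorW is not produced.
With repressor PexR bound, *jovC* is not transcribed.
→ *jovC* is OFF in B.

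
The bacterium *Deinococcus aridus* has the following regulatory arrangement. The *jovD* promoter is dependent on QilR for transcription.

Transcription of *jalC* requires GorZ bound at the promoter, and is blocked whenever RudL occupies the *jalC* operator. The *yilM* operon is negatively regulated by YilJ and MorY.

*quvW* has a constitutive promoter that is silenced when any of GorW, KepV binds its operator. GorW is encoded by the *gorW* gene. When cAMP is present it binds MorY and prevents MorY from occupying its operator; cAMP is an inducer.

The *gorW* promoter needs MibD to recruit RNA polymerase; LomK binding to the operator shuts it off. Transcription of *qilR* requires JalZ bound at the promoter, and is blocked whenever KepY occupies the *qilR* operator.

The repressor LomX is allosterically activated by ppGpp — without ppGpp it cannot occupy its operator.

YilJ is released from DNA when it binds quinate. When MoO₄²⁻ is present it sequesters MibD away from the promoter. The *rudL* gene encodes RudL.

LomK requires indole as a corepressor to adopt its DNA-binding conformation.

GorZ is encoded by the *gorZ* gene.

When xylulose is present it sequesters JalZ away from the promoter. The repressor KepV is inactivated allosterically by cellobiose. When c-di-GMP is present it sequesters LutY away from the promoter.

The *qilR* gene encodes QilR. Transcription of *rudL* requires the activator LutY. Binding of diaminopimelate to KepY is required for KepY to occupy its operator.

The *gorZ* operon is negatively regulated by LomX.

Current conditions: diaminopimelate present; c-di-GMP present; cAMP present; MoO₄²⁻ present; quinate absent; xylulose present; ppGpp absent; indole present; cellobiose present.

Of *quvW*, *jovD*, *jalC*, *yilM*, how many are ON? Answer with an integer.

2

Indole is present, so LomK is active.
MoO₄²⁻ is present, so MibD is inactive.
With repressor LomK bound, *gorW* is not transcribed.
So GorW is not produced.
Cellobiose is present, so KepV is inactive.
With no repressor bound, *quvW* is transcribed.
→ *quvW* is ON.
Xylulose is present, so JalZ is inactive.
Diaminopimelate is present, so KepY is active.
With repressor KepY bound, *qilR* is not transcribed.
So QilR is not produced.
Required activator QilR is absent, so *jovD* is not transcribed.
→ *jovD* is OFF.
c-di-GMP is present, so LutY is inactive.
Required activator LutY is absent, so *rudL* is not transcribed.
So RudL is not produced.
ppGpp is absent, so LomX is inactive.
With no repressor bound, *gorZ* is transcribed.
So GorZ is produced and active.
No repressor is bound and GorZ is active, so *jalC* is transcribed.
→ *jalC* is ON.
Quinate is absent, so YilJ is active.
cAMP is present, so MorY is inactive.
With repressor YilJ bound, *yilM* is not transcribed.
→ *yilM* is OFF.
2 of the 4 genes are transcribed.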